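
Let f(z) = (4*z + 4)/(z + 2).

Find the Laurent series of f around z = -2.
Put w = z - (-2), i.e. z = w - 2. The denominator is w, so it suffices to rewrite the numerator in powers of w.

P(z) = 4*z + 4
P(w - 2) = -4 + 4*w

Dividing each term by w:
  f = -4/w + 4

Substituting back w = z + 2:
  f(z) = -4/(z + 2) + 4

The series is finite because the numerator is a polynomial; the negative powers form the principal part, and the coefficient of 1/(z + 2) gives Res(f, -2) = -4.

Final answer: -4/(z + 2) + 4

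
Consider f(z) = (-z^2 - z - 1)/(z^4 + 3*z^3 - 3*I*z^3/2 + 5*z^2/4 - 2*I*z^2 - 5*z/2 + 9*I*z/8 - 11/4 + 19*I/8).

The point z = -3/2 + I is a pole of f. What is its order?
Factor the denominator:
  z^4 + 3*z^3 - 3*I*z^3/2 + 5*z^2/4 - 2*I*z^2 - 5*z/2 + 9*I*z/8 - 11/4 + 19*I/8 = (z + 3/2 - I)^2*(z - 1)*(z + 1 + I/2)

The numerator P(z) = -z^2 - z - 1 has P(-3/2 + I) = -3/4 + 2*I ≠ 0, so no factor of (z + 3/2 - I) cancels.
Near z = -3/2 + I we can therefore write f(z) = g(z)/(z + 3/2 - I)^2 with g analytic at -3/2 + I and g(-3/2 + I) ≠ 0 (g is the numerator divided by the remaining denominator factors).

Hence z = -3/2 + I is a pole of order 2.

Final answer: 2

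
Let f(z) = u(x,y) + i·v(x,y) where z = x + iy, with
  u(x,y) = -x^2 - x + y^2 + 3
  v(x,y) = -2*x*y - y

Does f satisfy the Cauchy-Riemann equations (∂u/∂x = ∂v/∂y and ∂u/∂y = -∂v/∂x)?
∂u/∂x = -2*x - 1
∂v/∂y = -2*x - 1
∂u/∂y = 2*y
∂v/∂x = -2*y
∂u/∂x = ∂v/∂y and ∂u/∂y = -∂v/∂x hold identically; f is analytic.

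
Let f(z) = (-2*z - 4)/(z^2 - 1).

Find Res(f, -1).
Write f(z) = P(z)/Q(z) with P(z) = -2*z - 4 and Q(z) = z^2 - 1.
The denominator factors as Q(z) = (z - 1)*(z + 1), so z = -1 is a simple zero of Q and P is analytic there; z = -1 is therefore a simple pole and
  Res(f, z₀) = P(z₀)/Q'(z₀).

Q'(z) = 2*z, so Q'(-1) = -2.
P(-1) = -2.

Res(f, -1) = (-2)/(-2) = 1

Final answer: 1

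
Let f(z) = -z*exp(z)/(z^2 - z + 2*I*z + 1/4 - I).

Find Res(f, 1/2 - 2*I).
Write f(z) = P(z)/Q(z) with P(z) = -z*exp(z) and Q(z) = z^2 - z + 2*I*z + 1/4 - I.
The denominator factors as Q(z) = (z - 1/2)*(z - 1/2 + 2*I), so z = 1/2 - 2*I is a simple zero of Q and P is analytic there; z = 1/2 - 2*I is therefore a simple pole and
  Res(f, z₀) = P(z₀)/Q'(z₀).

Q'(z) = 2*z - 1 + 2*I, so Q'(1/2 - 2*I) = -2*I.
P(1/2 - 2*I) = (-1/2 + 2*I)*exp(1/2 - 2*I).

Res(f, 1/2 - 2*I) = ((-1/2 + 2*I)*exp(1/2 - 2*I))/(-2*I) = (-1 - I/4)*exp(1/2 - 2*I)

Final answer: (-1 - I/4)*exp(1/2 - 2*I)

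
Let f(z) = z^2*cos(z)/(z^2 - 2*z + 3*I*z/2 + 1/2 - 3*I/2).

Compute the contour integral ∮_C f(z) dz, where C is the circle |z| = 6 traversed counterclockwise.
pi*(3 - 4*I)*cos(1 - I/2) + 8*I*pi*cos(1 - I)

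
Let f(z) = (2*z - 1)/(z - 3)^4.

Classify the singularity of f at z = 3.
Write f(z) = g(z)/(z - 3)^4 with g(z) = 2*z - 1.
g is entire and g(3) = 5 ≠ 0, so no factor of (z - 3) cancels: the Laurent expansion of f about z = 3 starts at the power -4, i.e. lim_{z→z₀} (z - z₀)^4 f(z) = 5 is finite and nonzero.
So z = 3 is a pole of order 4.

Final answer: pole of order 4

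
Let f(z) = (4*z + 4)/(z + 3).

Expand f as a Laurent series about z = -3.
Put w = z - (-3), i.e. z = w - 3. The denominator is w, so it suffices to rewrite the numerator in powers of w.

P(z) = 4*z + 4
P(w - 3) = -8 + 4*w

Dividing each term by w:
  f = -8/w + 4

Substituting back w = z + 3:
  f(z) = -8/(z + 3) + 4

The series is finite because the numerator is a polynomial; the negative powers form the principal part, and the coefficient of 1/(z + 3) gives Res(f, -3) = -8.

Final answer: -8/(z + 3) + 4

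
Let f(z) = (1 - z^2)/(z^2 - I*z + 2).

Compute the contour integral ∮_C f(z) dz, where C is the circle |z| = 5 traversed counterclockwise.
2*pi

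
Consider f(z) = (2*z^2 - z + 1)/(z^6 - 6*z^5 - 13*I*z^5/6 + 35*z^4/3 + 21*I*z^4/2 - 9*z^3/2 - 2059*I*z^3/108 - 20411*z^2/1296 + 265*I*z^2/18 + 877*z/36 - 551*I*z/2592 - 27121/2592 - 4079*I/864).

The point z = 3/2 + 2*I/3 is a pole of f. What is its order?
Factor the denominator:
  z^6 - 6*z^5 - 13*I*z^5/6 + 35*z^4/3 + 21*I*z^4/2 - 9*z^3/2 - 2059*I*z^3/108 - 20411*z^2/1296 + 265*I*z^2/18 + 877*z/36 - 551*I*z/2592 - 27121/2592 - 4079*I/864 = (z - 3/2 - 2*I/3)^4*(z + 1 - I/2)*(z - 1 + I)

The numerator P(z) = 2*z^2 - z + 1 has P(3/2 + 2*I/3) = 28/9 + 10*I/3 ≠ 0, so no factor of (z - 3/2 - 2*I/3) cancels.
Near z = 3/2 + 2*I/3 we can therefore write f(z) = g(z)/(z - 3/2 - 2*I/3)^4 with g analytic at 3/2 + 2*I/3 and g(3/2 + 2*I/3) ≠ 0 (g is the numerator divided by the remaining denominator factors).

Hence z = 3/2 + 2*I/3 is a pole of order 4.

Final answer: 4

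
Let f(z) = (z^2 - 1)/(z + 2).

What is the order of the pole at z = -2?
Factor the denominator:
  z + 2 = (z + 2)

The numerator P(z) = z^2 - 1 has P(-2) = 3 ≠ 0, so no factor of (z + 2) cancels.
Near z = -2 we can therefore write f(z) = g(z)/(z + 2) with g analytic at -2 and g(-2) ≠ 0 (g is just the numerator).

Hence z = -2 is a pole of order 1.

Final answer: 1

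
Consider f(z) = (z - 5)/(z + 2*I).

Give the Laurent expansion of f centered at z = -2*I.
Put w = z - (-2*I), i.e. z = w - 2*I. The denominator is w, so it suffices to rewrite the numerator in powers of w.

P(z) = z - 5
P(w - 2*I) = -5 - 2*I + w

Dividing each term by w:
  f = (-5 - 2*I)/w + 1

Substituting back w = z + 2*I:
  f(z) = (-5 - 2*I)/(z + 2*I) + 1

The series is finite because the numerator is a polynomial; the negative powers form the principal part, and the coefficient of 1/(z + 2*I) gives Res(f, -2*I) = -5 - 2*I.

Final answer: (-5 - 2*I)/(z + 2*I) + 1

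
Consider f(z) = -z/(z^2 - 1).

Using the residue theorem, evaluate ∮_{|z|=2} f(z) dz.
By the residue theorem, ∮_C f(z) dz = 2πi · (sum of the residues of f at the poles inside |z| = 2).

The denominator factors as (z - 1)*(z + 1), so the singularities of f are simple poles at z = 1, z = -1.
  |1|² = 1 < 4 = 2², so this pole is inside the contour.
  |-1|² = 1 < 4 = 2², so this pole is inside the contour.

With P(z) = -z and Q(z) = z^2 - 1, each pole is simple, so Res(f, z₀) = P(z₀)/Q'(z₀) with Q'(z) = 2*z.
  Res(f, 1) = P(1)/Q'(1) = (-1)/(2) = -1/2
  Res(f, -1) = P(-1)/Q'(-1) = (1)/(-2) = -1/2

Sum of residues inside C: -1
∮_C f(z) dz = 2πi · (-1) = -2*I*pi

Final answer: -2*I*pi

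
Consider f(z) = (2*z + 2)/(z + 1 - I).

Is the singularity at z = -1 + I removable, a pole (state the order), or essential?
Write f(z) = g(z)/(z + 1 - I) with g(z) = 2*z + 2.
g is entire and g(-1 + I) = 2*I ≠ 0, so no factor of (z + 1 - I) cancels: the Laurent expansion of f about z = -1 + I starts at the power -1, i.e. lim_{z→z₀} (z - z₀) f(z) = 2*I is finite and nonzero.
So z = -1 + I is a pole of order 1.

Final answer: pole of order 1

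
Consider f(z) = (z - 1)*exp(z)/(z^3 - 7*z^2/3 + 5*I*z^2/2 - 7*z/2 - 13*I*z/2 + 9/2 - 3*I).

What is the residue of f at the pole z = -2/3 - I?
(-606/1625 - 792*I/1625)*exp(-2/3 - I)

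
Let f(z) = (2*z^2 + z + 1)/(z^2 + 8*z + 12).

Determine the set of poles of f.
{-6, -2}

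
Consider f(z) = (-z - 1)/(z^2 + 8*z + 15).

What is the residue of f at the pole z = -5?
Write f(z) = P(z)/Q(z) with P(z) = -z - 1 and Q(z) = z^2 + 8*z + 15.
The denominator factors as Q(z) = (z + 5)*(z + 3), so z = -5 is a simple zero of Q and P is analytic there; z = -5 is therefore a simple pole and
  Res(f, z₀) = P(z₀)/Q'(z₀).

Q'(z) = 2*z + 8, so Q'(-5) = -2.
P(-5) = 4.

Res(f, -5) = (4)/(-2) = -2

Final answer: -2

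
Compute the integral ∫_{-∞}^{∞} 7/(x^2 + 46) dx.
Let f(z) = 7/(z^2 + 46). The denominator has no real zeros and deg Q - deg P = 2 ≥ 2, so the integral of f over the upper semicircle |z| = R tends to 0 as R → ∞. Closing the contour in the upper half-plane,
  ∫_{-∞}^{∞} f(x) dx = 2πi · Σ Res(f, z_k)  over the poles with Im z_k > 0.

Zeros of the denominator: z^2 + 46 = 0 gives z = ±sqrt(46)*I.
Upper half-plane: z = sqrt(46)*I (simple).

Each pole is a simple zero of Q(z) = z^2 + 46, so Res(f, z₀) = P(z₀)/Q'(z₀) with P(z) = 7, Q'(z) = 2*z:
  Res(f, sqrt(46)*I) = (7)/(2*sqrt(46)*I) = -7*sqrt(46)*I/92

∫_{-∞}^{∞} f(x) dx = 2πi · (-7*sqrt(46)*I/92) = 7*sqrt(46)*pi/46

Final answer: 7*sqrt(46)*pi/46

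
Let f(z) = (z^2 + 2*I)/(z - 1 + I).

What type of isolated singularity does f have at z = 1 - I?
The numerator vanishes at z = 1 - I ((1 - I)^2 = -2*I), so it is divisible by z - 1 + I:
  z^2 + 2*I = (z - 1 + I)*(z + 1 - I)
Hence for z ≠ 1 - I, f(z) = z + 1 - I, a polynomial, and lim_{z→1 - I} f(z) = 2 - 2*I is finite.
So the singularity is removable.

Final answer: removable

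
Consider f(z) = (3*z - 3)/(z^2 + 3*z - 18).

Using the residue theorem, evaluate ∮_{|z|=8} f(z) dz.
By the residue theorem, ∮_C f(z) dz = 2πi · (sum of the residues of f at the poles inside |z| = 8).

The denominator factors as (z + 6)*(z - 3), so the singularities of f are simple poles at z = -6, z = 3.
  |-6|² = 36 < 64 = 8², so this pole is inside the contour.
  |3|² = 9 < 64 = 8², so this pole is inside the contour.

With P(z) = 3*z - 3 and Q(z) = z^2 + 3*z - 18, each pole is simple, so Res(f, z₀) = P(z₀)/Q'(z₀) with Q'(z) = 2*z + 3.
  Res(f, -6) = P(-6)/Q'(-6) = (-21)/(-9) = 7/3
  Res(f, 3) = P(3)/Q'(3) = (6)/(9) = 2/3

Sum of residues inside C: 3
∮_C f(z) dz = 2πi · (3) = 6*I*pi

Final answer: 6*I*pi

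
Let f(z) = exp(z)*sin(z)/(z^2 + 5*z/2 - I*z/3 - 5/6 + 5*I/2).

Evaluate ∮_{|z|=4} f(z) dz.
pi*(-120/541 + 252*I/541)*exp(-3 + I)*sin(3 - I) + pi*(-120/541 + 252*I/541)*exp(1/2 - 2*I/3)*sin(1/2 - 2*I/3)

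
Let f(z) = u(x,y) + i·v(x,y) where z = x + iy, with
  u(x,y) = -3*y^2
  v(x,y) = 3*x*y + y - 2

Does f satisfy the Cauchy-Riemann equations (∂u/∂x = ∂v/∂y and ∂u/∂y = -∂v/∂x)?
∂u/∂x = 0
∂v/∂y = 3*x + 1
∂u/∂y = -6*y
∂v/∂x = 3*y
∂u/∂x ≠ ∂v/∂y and ∂u/∂y ≠ -∂v/∂x; the Cauchy-Riemann equations are not satisfied, so f is not analytic.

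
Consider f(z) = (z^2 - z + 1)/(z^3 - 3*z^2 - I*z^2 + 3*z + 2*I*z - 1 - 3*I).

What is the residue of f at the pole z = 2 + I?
4/5 - I/10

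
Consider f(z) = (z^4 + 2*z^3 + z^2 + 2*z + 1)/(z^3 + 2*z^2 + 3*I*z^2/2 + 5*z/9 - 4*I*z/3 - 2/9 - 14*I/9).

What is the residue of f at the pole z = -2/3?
Write f(z) = P(z)/Q(z) with P(z) = z^4 + 2*z^3 + z^2 + 2*z + 1 and Q(z) = z^3 + 2*z^2 + 3*I*z^2/2 + 5*z/9 - 4*I*z/3 - 2/9 - 14*I/9.
The denominator factors as Q(z) = (z + 2 + 2*I)*(z + 2/3)*(z - 2/3 - I/2), so z = -2/3 is a simple zero of Q and P is analytic there; z = -2/3 is therefore a simple pole and
  Res(f, z₀) = P(z₀)/Q'(z₀).

Q'(z) = 3*z^2 + 4*z + 3*I*z + 5/9 - 4*I/3, so Q'(-2/3) = -7/9 - 10*I/3.
P(-2/3) = -23/81.

Res(f, -2/3) = (-23/81)/(-7/9 - 10*I/3) = 161/8541 - 230*I/2847

Final answer: 161/8541 - 230*I/2847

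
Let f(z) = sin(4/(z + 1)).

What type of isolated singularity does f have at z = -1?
essential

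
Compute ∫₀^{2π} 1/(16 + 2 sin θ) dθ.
sqrt(7)*pi/21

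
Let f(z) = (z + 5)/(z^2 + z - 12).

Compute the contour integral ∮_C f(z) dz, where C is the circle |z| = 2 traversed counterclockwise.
By the residue theorem, ∮_C f(z) dz = 2πi · (sum of the residues of f at the poles inside |z| = 2).

The denominator factors as (z - 3)*(z + 4), so the singularities of f are simple poles at z = 3, z = -4.
  |3|² = 9 > 4 = 2², so this pole is outside the contour.
  |-4|² = 16 > 4 = 2², so this pole is outside the contour.

No pole lies inside the contour, so f is analytic on and inside C and the integral is 0 (Cauchy's theorem).

Final answer: 0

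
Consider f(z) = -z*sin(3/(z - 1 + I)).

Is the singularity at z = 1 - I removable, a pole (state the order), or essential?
Let u = z - 1 + I. Then
  sin(3/u) = Σ_{k≥0} (-1)^k (3)^(2k+1)/((2k+1)!·u^(2k+1)) = 3/u - 9/(2*u^3) + 81/(40*u^5) + ...
which has infinitely many negative powers of u, so sin(3/(z - 1 + I)) has an essential singularity at z = 1 - I.
The extra factor z is a nonzero polynomial; if the product had at most a pole at z = 1 - I, dividing by that polynomial would leave sin(3/(z - 1 + I)) with at most a pole too — contradiction. (Equivalently, the product's Laurent series still has infinitely many negative powers.)
So the singularity is essential.

Final answer: essential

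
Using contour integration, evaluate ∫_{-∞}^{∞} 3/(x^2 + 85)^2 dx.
3*sqrt(85)*pi/14450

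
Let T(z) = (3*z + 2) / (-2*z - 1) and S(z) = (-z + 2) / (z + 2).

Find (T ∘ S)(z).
(T ∘ S)(z) = T(S(z)) = ((3)*S(z) + (2))/((-2)*S(z) + (-1)). Multiply numerator and denominator by z + 2:
  numerator:   (3)*(-z + 2) + (2)*(z + 2) = -z + 10
  denominator: (-2)*(-z + 2) + (-1)*(z + 2) = z - 6
(T ∘ S)(z) = (-z + 10)/(z - 6)

Final answer: (-z + 10)/(z - 6)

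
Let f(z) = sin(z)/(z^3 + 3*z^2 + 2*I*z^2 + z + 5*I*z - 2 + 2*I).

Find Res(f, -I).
(1/5 - 2*I/5)*sinh(1)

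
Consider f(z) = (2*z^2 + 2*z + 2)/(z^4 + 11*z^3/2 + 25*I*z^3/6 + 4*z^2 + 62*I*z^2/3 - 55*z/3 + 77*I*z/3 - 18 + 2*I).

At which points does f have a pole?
{-3 + I/3, -3/2 - 3*I/2, -1 - I, -2*I}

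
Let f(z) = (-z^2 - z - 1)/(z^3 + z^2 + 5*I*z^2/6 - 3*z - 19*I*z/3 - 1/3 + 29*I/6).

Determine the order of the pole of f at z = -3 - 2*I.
Factor the denominator:
  z^3 + z^2 + 5*I*z^2/6 - 3*z - 19*I*z/3 - 1/3 + 29*I/6 = (z + 3 + 2*I)*(z - 1 - 2*I/3)*(z - 1 - I/2)

The numerator P(z) = -z^2 - z - 1 has P(-3 - 2*I) = -3 - 10*I ≠ 0, so no factor of (z + 3 + 2*I) cancels.
Near z = -3 - 2*I we can therefore write f(z) = g(z)/(z + 3 + 2*I) with g analytic at -3 - 2*I and g(-3 - 2*I) ≠ 0 (g is the numerator divided by the remaining denominator factors).

Hence z = -3 - 2*I is a pole of order 1.

Final answer: 1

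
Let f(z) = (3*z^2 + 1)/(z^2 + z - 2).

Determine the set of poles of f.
The singularities of f are the zeros of the denominator. Factoring,
  z^2 + z - 2 = (z - 1)*(z + 2)
so the candidates are z = 1, z = -2.

Check the numerator P(z) = 3*z^2 + 1 at each one:
  P(1) = 4 ≠ 0, so z = 1 is a (simple) pole.
  P(-2) = 13 ≠ 0, so z = -2 is a (simple) pole.

Poles of f: {-2, 1}

Final answer: {-2, 1}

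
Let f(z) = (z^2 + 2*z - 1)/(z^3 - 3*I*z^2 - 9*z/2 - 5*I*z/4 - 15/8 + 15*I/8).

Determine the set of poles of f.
The singularities of f are the zeros of the denominator. Factoring,
  z^3 - 3*I*z^2 - 9*z/2 - 5*I*z/4 - 15/8 + 15*I/8 = (z + 1 - I/2)*(z - 3/2 - 3*I/2)*(z + 1/2 - I)
so the candidates are z = -1 + I/2, z = 3/2 + 3*I/2, z = -1/2 + I.

Check the numerator P(z) = z^2 + 2*z - 1 at each one:
  P(-1 + I/2) = -9/4 ≠ 0, so z = -1 + I/2 is a (simple) pole.
  P(3/2 + 3*I/2) = 2 + 15*I/2 ≠ 0, so z = 3/2 + 3*I/2 is a (simple) pole.
  P(-1/2 + I) = -11/4 + I ≠ 0, so z = -1/2 + I is a (simple) pole.

Poles of f: {-1 + I/2, -1/2 + I, 3/2 + 3*I/2}

Final answer: {-1 + I/2, -1/2 + I, 3/2 + 3*I/2}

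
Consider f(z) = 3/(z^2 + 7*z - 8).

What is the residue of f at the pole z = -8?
Write f(z) = P(z)/Q(z) with P(z) = 3 and Q(z) = z^2 + 7*z - 8.
The denominator factors as Q(z) = (z + 8)*(z - 1), so z = -8 is a simple zero of Q and P is analytic there; z = -8 is therefore a simple pole and
  Res(f, z₀) = P(z₀)/Q'(z₀).

Q'(z) = 2*z + 7, so Q'(-8) = -9.
P(-8) = 3.

Res(f, -8) = (3)/(-9) = -1/3

Final answer: -1/3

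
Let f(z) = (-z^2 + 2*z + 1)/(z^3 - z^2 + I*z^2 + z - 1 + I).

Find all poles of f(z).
The singularities of f are the zeros of the denominator. Factoring,
  z^3 - z^2 + I*z^2 + z - 1 + I = (z + I)*(z - 1 + I)*(z - I)
so the candidates are z = -I, z = 1 - I, z = I.

Check the numerator P(z) = -z^2 + 2*z + 1 at each one:
  P(-I) = 2 - 2*I ≠ 0, so z = -I is a (simple) pole.
  P(1 - I) = 3 ≠ 0, so z = 1 - I is a (simple) pole.
  P(I) = 2 + 2*I ≠ 0, so z = I is a (simple) pole.

Poles of f: {-I, I, 1 - I}

Final answer: {-I, I, 1 - I}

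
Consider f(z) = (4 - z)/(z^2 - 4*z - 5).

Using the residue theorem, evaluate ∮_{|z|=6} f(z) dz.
By the residue theorem, ∮_C f(z) dz = 2πi · (sum of the residues of f at the poles inside |z| = 6).

The denominator factors as (z - 5)*(z + 1), so the singularities of f are simple poles at z = 5, z = -1.
  |5|² = 25 < 36 = 6², so this pole is inside the contour.
  |-1|² = 1 < 36 = 6², so this pole is inside the contour.

With P(z) = 4 - z and Q(z) = z^2 - 4*z - 5, each pole is simple, so Res(f, z₀) = P(z₀)/Q'(z₀) with Q'(z) = 2*z - 4.
  Res(f, 5) = P(5)/Q'(5) = (-1)/(6) = -1/6
  Res(f, -1) = P(-1)/Q'(-1) = (5)/(-6) = -5/6

Sum of residues inside C: -1
∮_C f(z) dz = 2πi · (-1) = -2*I*pi

Final answer: -2*I*pi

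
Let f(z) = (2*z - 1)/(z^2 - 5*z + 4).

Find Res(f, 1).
Write f(z) = P(z)/Q(z) with P(z) = 2*z - 1 and Q(z) = z^2 - 5*z + 4.
The denominator factors as Q(z) = (z - 1)*(z - 4), so z = 1 is a simple zero of Q and P is analytic there; z = 1 is therefore a simple pole and
  Res(f, z₀) = P(z₀)/Q'(z₀).

Q'(z) = 2*z - 5, so Q'(1) = -3.
P(1) = 1.

Res(f, 1) = (1)/(-3) = -1/3

Final answer: -1/3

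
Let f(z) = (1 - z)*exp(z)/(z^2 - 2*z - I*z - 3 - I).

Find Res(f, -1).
(-8/17 + 2*I/17)*exp(-1)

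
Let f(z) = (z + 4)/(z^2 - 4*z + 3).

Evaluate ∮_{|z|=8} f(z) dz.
By the residue theorem, ∮_C f(z) dz = 2πi · (sum of the residues of f at the poles inside |z| = 8).

The denominator factors as (z - 3)*(z - 1), so the singularities of f are simple poles at z = 3, z = 1.
  |3|² = 9 < 64 = 8², so this pole is inside the contour.
  |1|² = 1 < 64 = 8², so this pole is inside the contour.

With P(z) = z + 4 and Q(z) = z^2 - 4*z + 3, each pole is simple, so Res(f, z₀) = P(z₀)/Q'(z₀) with Q'(z) = 2*z - 4.
  Res(f, 3) = P(3)/Q'(3) = (7)/(2) = 7/2
  Res(f, 1) = P(1)/Q'(1) = (5)/(-2) = -5/2

Sum of residues inside C: 1
∮_C f(z) dz = 2πi · (1) = 2*I*pi

Final answer: 2*I*pi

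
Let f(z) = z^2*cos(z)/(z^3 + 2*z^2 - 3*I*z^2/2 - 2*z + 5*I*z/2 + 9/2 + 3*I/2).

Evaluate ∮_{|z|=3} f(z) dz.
By the residue theorem, ∮_C f(z) dz = 2πi · (sum of the residues of f at the poles inside |z| = 3).

The denominator factors as (z - I)*(z - 1 + I)*(z + 3 - 3*I/2), so the singularities of f are simple poles at z = I, z = 1 - I, z = -3 + 3*I/2.
  |I|² = 1 < 9 = 3², so this pole is inside the contour.
  |1 - I|² = 2 < 9 = 3², so this pole is inside the contour.
  |-3 + 3*I/2|² = 45/4 > 9 = 3², so this pole is outside the contour.

With P(z) = z^2*cos(z) and Q(z) = z^3 + 2*z^2 - 3*I*z^2/2 - 2*z + 5*I*z/2 + 9/2 + 3*I/2, each pole is simple, so Res(f, z₀) = P(z₀)/Q'(z₀) with Q'(z) = 3*z^2 + 4*z - 3*I*z - 2 + 5*I/2.
  Res(f, I) = P(I)/Q'(I) = (-cosh(1))/(-2 + 13*I/2) = (8/185 + 26*I/185)*cosh(1)
  Res(f, 1 - I) = P(1 - I)/Q'(1 - I) = (-2*I*cos(1 - I))/(-1 - 21*I/2) = (84/445 + 8*I/445)*cos(1 - I)

Sum of residues inside C: (84/445 + 8*I/445)*cos(1 - I) + (8/185 + 26*I/185)*cosh(1)
∮_C f(z) dz = 2πi · ((84/445 + 8*I/445)*cos(1 - I) + (8/185 + 26*I/185)*cosh(1)) = pi*(-52/185 + 16*I/185)*cosh(1) + pi*(-16/445 + 168*I/445)*cos(1 - I)

Final answer: pi*(-52/185 + 16*I/185)*cosh(1) + pi*(-16/445 + 168*I/445)*cos(1 - I)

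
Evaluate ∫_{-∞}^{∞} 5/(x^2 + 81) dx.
5*pi/9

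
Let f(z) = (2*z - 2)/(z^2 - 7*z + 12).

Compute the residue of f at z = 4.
Write f(z) = P(z)/Q(z) with P(z) = 2*z - 2 and Q(z) = z^2 - 7*z + 12.
The denominator factors as Q(z) = (z - 4)*(z - 3), so z = 4 is a simple zero of Q and P is analytic there; z = 4 is therefore a simple pole and
  Res(f, z₀) = P(z₀)/Q'(z₀).

Q'(z) = 2*z - 7, so Q'(4) = 1.
P(4) = 6.

Res(f, 4) = (6)/(1) = 6

Final answer: 6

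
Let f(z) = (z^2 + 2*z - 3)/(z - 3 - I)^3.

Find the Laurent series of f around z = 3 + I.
Put w = z - (3 + I), i.e. z = w + 3 + I. The denominator is w^3, so it suffices to rewrite the numerator in powers of w.

P(z) = z^2 + 2*z - 3
P(w + 3 + I) = 11 + 8*I + (8 + 2*I)*w + w^2

Dividing each term by w^3:
  f = (11 + 8*I)/w^3 + (8 + 2*I)/w^2 + 1/w

Substituting back w = z - 3 - I:
  f(z) = (11 + 8*I)/(z - 3 - I)^3 + (8 + 2*I)/(z - 3 - I)^2 + 1/(z - 3 - I)

The series is finite because the numerator is a polynomial; the negative powers form the principal part, and the coefficient of 1/(z - 3 - I) gives Res(f, 3 + I) = 1.

Final answer: (11 + 8*I)/(z - 3 - I)^3 + (8 + 2*I)/(z - 3 - I)^2 + 1/(z - 3 - I)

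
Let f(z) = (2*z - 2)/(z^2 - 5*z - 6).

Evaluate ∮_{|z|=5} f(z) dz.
By the residue theorem, ∮_C f(z) dz = 2πi · (sum of the residues of f at the poles inside |z| = 5).

The denominator factors as (z - 6)*(z + 1), so the singularities of f are simple poles at z = 6, z = -1.
  |6|² = 36 > 25 = 5², so this pole is outside the contour.
  |-1|² = 1 < 25 = 5², so this pole is inside the contour.

With P(z) = 2*z - 2 and Q(z) = z^2 - 5*z - 6, each pole is simple, so Res(f, z₀) = P(z₀)/Q'(z₀) with Q'(z) = 2*z - 5.
  Res(f, -1) = P(-1)/Q'(-1) = (-4)/(-7) = 4/7

∮_C f(z) dz = 2πi · (4/7) = 8*I*pi/7

Final answer: 8*I*pi/7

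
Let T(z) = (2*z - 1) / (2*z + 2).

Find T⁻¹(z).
(-2*z - 1)/(2*z - 2)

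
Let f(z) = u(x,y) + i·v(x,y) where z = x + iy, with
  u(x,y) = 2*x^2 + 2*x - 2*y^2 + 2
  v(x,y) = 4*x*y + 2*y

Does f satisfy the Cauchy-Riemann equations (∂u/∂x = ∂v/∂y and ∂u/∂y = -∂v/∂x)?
∂u/∂x = 4*x + 2
∂v/∂y = 4*x + 2
∂u/∂y = -4*y
∂v/∂x = 4*y
∂u/∂x = ∂v/∂y and ∂u/∂y = -∂v/∂x hold identically; f is analytic.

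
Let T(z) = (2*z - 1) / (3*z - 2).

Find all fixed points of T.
T(z) = z means 2*z - 1 = z*(3*z - 2), i.e.
  3*z^2 - 4*z + 1 = 0.
Discriminant: (-4)^2 - 4*(3)*(1) = 4, so the roots are real.
  z = (4 ± sqrt(4))/(2*(3))
Fixed points: {1/3, 1}

Final answer: {1/3, 1}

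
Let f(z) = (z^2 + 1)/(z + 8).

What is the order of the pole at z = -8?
Factor the denominator:
  z + 8 = (z + 8)

The numerator P(z) = z^2 + 1 has P(-8) = 65 ≠ 0, so no factor of (z + 8) cancels.
Near z = -8 we can therefore write f(z) = g(z)/(z + 8) with g analytic at -8 and g(-8) ≠ 0 (g is just the numerator).

Hence z = -8 is a pole of order 1.

Final answer: 1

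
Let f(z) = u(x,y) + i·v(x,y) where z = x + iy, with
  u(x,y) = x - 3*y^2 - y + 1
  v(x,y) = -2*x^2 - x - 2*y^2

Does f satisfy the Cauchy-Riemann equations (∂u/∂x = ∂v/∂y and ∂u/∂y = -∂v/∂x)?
∂u/∂x = 1
∂v/∂y = -4*y
∂u/∂y = -6*y - 1
∂v/∂x = -4*x - 1
∂u/∂x ≠ ∂v/∂y and ∂u/∂y ≠ -∂v/∂x; the Cauchy-Riemann equations are not satisfied, so f is not analytic.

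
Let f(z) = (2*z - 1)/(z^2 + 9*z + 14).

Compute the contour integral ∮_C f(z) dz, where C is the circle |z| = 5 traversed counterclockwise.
By the residue theorem, ∮_C f(z) dz = 2πi · (sum of the residues of f at the poles inside |z| = 5).

The denominator factors as (z + 2)*(z + 7), so the singularities of f are simple poles at z = -2, z = -7.
  |-2|² = 4 < 25 = 5², so this pole is inside the contour.
  |-7|² = 49 > 25 = 5², so this pole is outside the contour.

With P(z) = 2*z - 1 and Q(z) = z^2 + 9*z + 14, each pole is simple, so Res(f, z₀) = P(z₀)/Q'(z₀) with Q'(z) = 2*z + 9.
  Res(f, -2) = P(-2)/Q'(-2) = (-5)/(5) = -1

∮_C f(z) dz = 2πi · (-1) = -2*I*pi

Final answer: -2*I*pi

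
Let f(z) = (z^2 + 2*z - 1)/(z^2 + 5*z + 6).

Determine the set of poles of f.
{-3, -2}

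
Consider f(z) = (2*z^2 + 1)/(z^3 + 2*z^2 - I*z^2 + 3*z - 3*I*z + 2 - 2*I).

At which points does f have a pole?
The singularities of f are the zeros of the denominator. Factoring,
  z^3 + 2*z^2 - I*z^2 + 3*z - 3*I*z + 2 - 2*I = (z - 2*I)*(z + 1)*(z + 1 + I)
so the candidates are z = 2*I, z = -1, z = -1 - I.

Check the numerator P(z) = 2*z^2 + 1 at each one:
  P(2*I) = -7 ≠ 0, so z = 2*I is a (simple) pole.
  P(-1) = 3 ≠ 0, so z = -1 is a (simple) pole.
  P(-1 - I) = 1 + 4*I ≠ 0, so z = -1 - I is a (simple) pole.

Poles of f: {-1 - I, -1, 2*I}

Final answer: {-1 - I, -1, 2*I}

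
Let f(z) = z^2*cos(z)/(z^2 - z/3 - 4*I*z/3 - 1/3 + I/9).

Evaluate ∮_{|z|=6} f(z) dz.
pi*(4/15 + 2*I/15)*cosh(1/3) + pi*(-44/15 + 8*I/15)*cos(1/3 + I)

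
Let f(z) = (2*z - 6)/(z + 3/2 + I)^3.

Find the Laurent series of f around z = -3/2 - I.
Put w = z - (-3/2 - I), i.e. z = w - 3/2 - I. The denominator is w^3, so it suffices to rewrite the numerator in powers of w.

P(z) = 2*z - 6
P(w - 3/2 - I) = -9 - 2*I + 2*w

Dividing each term by w^3:
  f = (-9 - 2*I)/w^3 + 2/w^2

Substituting back w = z + 3/2 + I:
  f(z) = (-9 - 2*I)/(z + 3/2 + I)^3 + 2/(z + 3/2 + I)^2

The series is finite because the numerator is a polynomial; the negative powers form the principal part.

Final answer: (-9 - 2*I)/(z + 3/2 + I)^3 + 2/(z + 3/2 + I)^2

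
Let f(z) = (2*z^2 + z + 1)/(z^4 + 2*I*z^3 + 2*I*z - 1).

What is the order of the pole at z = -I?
3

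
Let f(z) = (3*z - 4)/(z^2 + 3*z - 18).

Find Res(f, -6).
Write f(z) = P(z)/Q(z) with P(z) = 3*z - 4 and Q(z) = z^2 + 3*z - 18.
The denominator factors as Q(z) = (z - 3)*(z + 6), so z = -6 is a simple zero of Q and P is analytic there; z = -6 is therefore a simple pole and
  Res(f, z₀) = P(z₀)/Q'(z₀).

Q'(z) = 2*z + 3, so Q'(-6) = -9.
P(-6) = -22.

Res(f, -6) = (-22)/(-9) = 22/9

Final answer: 22/9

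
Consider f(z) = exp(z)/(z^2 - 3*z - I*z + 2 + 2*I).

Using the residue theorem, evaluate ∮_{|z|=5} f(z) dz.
pi*(1 - I)*exp(1 + I) + pi*(-1 + I)*exp(2)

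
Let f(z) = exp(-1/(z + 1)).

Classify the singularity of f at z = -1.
Let u = z + 1. Then
  e^(-1/u) = Σ_{k≥0} (-1)^k/(k!·u^k) = 1 - 1/u + 1/(2*u^2) - 1/(6*u^3) + ...
which has infinitely many negative powers of u, so exp(-1/(z + 1)) has an essential singularity at z = -1.
So the singularity is essential.

Final answer: essential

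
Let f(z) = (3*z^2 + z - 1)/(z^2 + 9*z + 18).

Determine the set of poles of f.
{-6, -3}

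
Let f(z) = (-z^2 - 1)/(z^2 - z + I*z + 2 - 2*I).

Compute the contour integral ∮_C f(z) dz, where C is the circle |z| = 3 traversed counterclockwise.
pi*(-2 - 2*I)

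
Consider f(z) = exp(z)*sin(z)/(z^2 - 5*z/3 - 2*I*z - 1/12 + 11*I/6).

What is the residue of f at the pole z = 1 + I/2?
Write f(z) = P(z)/Q(z) with P(z) = exp(z)*sin(z) and Q(z) = z^2 - 5*z/3 - 2*I*z - 1/12 + 11*I/6.
The denominator factors as Q(z) = (z - 2/3 - 3*I/2)*(z - 1 - I/2), so z = 1 + I/2 is a simple zero of Q and P is analytic there; z = 1 + I/2 is therefore a simple pole and
  Res(f, z₀) = P(z₀)/Q'(z₀).

Q'(z) = 2*z - 5/3 - 2*I, so Q'(1 + I/2) = 1/3 - I.
P(1 + I/2) = exp(1 + I/2)*sin(1 + I/2).

Res(f, 1 + I/2) = (exp(1 + I/2)*sin(1 + I/2))/(1/3 - I) = (3/10 + 9*I/10)*exp(1 + I/2)*sin(1 + I/2)

Final answer: (3/10 + 9*I/10)*exp(1 + I/2)*sin(1 + I/2)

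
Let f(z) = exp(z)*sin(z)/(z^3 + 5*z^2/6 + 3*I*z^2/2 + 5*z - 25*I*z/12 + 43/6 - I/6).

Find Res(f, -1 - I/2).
(-102/845 - 42*I/845)*exp(-1 - I/2)*sin(1 + I/2)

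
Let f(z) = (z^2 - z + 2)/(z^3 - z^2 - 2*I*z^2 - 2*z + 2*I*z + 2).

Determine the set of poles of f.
The singularities of f are the zeros of the denominator. Factoring,
  z^3 - z^2 - 2*I*z^2 - 2*z + 2*I*z + 2 = (z + 1 - I)*(z - 1 - I)*(z - 1)
so the candidates are z = -1 + I, z = 1 + I, z = 1.

Check the numerator P(z) = z^2 - z + 2 at each one:
  P(-1 + I) = 3 - 3*I ≠ 0, so z = -1 + I is a (simple) pole.
  P(1 + I) = 1 + I ≠ 0, so z = 1 + I is a (simple) pole.
  P(1) = 2 ≠ 0, so z = 1 is a (simple) pole.

Poles of f: {-1 + I, 1, 1 + I}

Final answer: {-1 + I, 1, 1 + I}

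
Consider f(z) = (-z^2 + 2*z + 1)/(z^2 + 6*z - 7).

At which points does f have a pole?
The singularities of f are the zeros of the denominator. Factoring,
  z^2 + 6*z - 7 = (z + 7)*(z - 1)
so the candidates are z = -7, z = 1.

Check the numerator P(z) = -z^2 + 2*z + 1 at each one:
  P(-7) = -62 ≠ 0, so z = -7 is a (simple) pole.
  P(1) = 2 ≠ 0, so z = 1 is a (simple) pole.

Poles of f: {-7, 1}

Final answer: {-7, 1}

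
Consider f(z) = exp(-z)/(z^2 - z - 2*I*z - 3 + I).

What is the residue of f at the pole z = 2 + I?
exp(-2 - I)/3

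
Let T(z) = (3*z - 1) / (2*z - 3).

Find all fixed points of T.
T(z) = z means 3*z - 1 = z*(2*z - 3), i.e.
  2*z^2 - 6*z + 1 = 0.
Discriminant: (-6)^2 - 4*(2)*(1) = 28, so the roots are real.
  z = (6 ± sqrt(28))/(2*(2))
Fixed points: {3/2 - sqrt(7)/2, sqrt(7)/2 + 3/2}

Final answer: {3/2 - sqrt(7)/2, sqrt(7)/2 + 3/2}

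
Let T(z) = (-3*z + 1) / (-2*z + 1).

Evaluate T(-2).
Substitute z = -2:
  numerator:   -3*(-2) + 1 = 7
  denominator: -2*(-2) + 1 = 5
T(-2) = (7)/(5) = 7/5

Final answer: 7/5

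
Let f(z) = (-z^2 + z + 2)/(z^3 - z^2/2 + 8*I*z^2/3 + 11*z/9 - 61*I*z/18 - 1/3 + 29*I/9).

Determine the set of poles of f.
The singularities of f are the zeros of the denominator. Factoring,
  z^3 - z^2/2 + 8*I*z^2/3 + 11*z/9 - 61*I*z/18 - 1/3 + 29*I/9 = (z - 2/3 + 2*I/3)*(z - 1/2 - I)*(z + 2/3 + 3*I)
so the candidates are z = 2/3 - 2*I/3, z = 1/2 + I, z = -2/3 - 3*I.

Check the numerator P(z) = -z^2 + z + 2 at each one:
  P(2/3 - 2*I/3) = 8/3 + 2*I/9 ≠ 0, so z = 2/3 - 2*I/3 is a (simple) pole.
  P(1/2 + I) = 13/4 ≠ 0, so z = 1/2 + I is a (simple) pole.
  P(-2/3 - 3*I) = 89/9 - 7*I ≠ 0, so z = -2/3 - 3*I is a (simple) pole.

Poles of f: {-2/3 - 3*I, 1/2 + I, 2/3 - 2*I/3}

Final answer: {-2/3 - 3*I, 1/2 + I, 2/3 - 2*I/3}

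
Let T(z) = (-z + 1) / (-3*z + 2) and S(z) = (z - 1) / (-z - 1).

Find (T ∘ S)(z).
(T ∘ S)(z) = T(S(z)) = ((-1)*S(z) + (1))/((-3)*S(z) + (2)). Multiply numerator and denominator by -z - 1:
  numerator:   (-1)*(z - 1) + (1)*(-z - 1) = -2*z
  denominator: (-3)*(z - 1) + (2)*(-z - 1) = -5*z + 1
(T ∘ S)(z) = -2*z/(-5*z + 1) = 2*z/(5*z - 1)

Final answer: 2*z/(5*z - 1)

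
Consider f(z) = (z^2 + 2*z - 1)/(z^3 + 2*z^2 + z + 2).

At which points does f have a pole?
The singularities of f are the zeros of the denominator. Factoring,
  z^3 + 2*z^2 + z + 2 = (z - I)*(z + 2)*(z + I)
so the candidates are z = I, z = -2, z = -I.

Check the numerator P(z) = z^2 + 2*z - 1 at each one:
  P(I) = -2 + 2*I ≠ 0, so z = I is a (simple) pole.
  P(-2) = -1 ≠ 0, so z = -2 is a (simple) pole.
  P(-I) = -2 - 2*I ≠ 0, so z = -I is a (simple) pole.

Poles of f: {-2, -I, I}

Final answer: {-2, -I, I}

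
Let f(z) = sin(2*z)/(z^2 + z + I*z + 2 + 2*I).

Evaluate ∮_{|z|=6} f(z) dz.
By the residue theorem, ∮_C f(z) dz = 2πi · (sum of the residues of f at the poles inside |z| = 6).

The denominator factors as (z + 1 - I)*(z + 2*I), so the singularities of f are simple poles at z = -1 + I, z = -2*I.
  |-1 + I|² = 2 < 36 = 6², so this pole is inside the contour.
  |-2*I|² = 4 < 36 = 6², so this pole is inside the contour.

With P(z) = sin(2*z) and Q(z) = z^2 + z + I*z + 2 + 2*I, each pole is simple, so Res(f, z₀) = P(z₀)/Q'(z₀) with Q'(z) = 2*z + 1 + I.
  Res(f, -1 + I) = P(-1 + I)/Q'(-1 + I) = (-sin(2 - 2*I))/(-1 + 3*I) = (1/10 + 3*I/10)*sin(2 - 2*I)
  Res(f, -2*I) = P(-2*I)/Q'(-2*I) = (-I*sinh(4))/(1 - 3*I) = (3/10 - I/10)*sinh(4)

Sum of residues inside C: (3/10 - I/10)*sinh(4) + (1/10 + 3*I/10)*sin(2 - 2*I)
∮_C f(z) dz = 2πi · ((3/10 - I/10)*sinh(4) + (1/10 + 3*I/10)*sin(2 - 2*I)) = pi*(-3/5 + I/5)*sin(2 - 2*I) + pi*(1/5 + 3*I/5)*sinh(4)

Final answer: pi*(-3/5 + I/5)*sin(2 - 2*I) + pi*(1/5 + 3*I/5)*sinh(4)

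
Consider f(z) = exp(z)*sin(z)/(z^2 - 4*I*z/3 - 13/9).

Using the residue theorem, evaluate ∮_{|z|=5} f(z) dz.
By the residue theorem, ∮_C f(z) dz = 2πi · (sum of the residues of f at the poles inside |z| = 5).

The denominator factors as (z + 1 - 2*I/3)*(z - 1 - 2*I/3), so the singularities of f are simple poles at z = -1 + 2*I/3, z = 1 + 2*I/3.
  |-1 + 2*I/3|² = 13/9 < 25 = 5², so this pole is inside the contour.
  |1 + 2*I/3|² = 13/9 < 25 = 5², so this pole is inside the contour.

With P(z) = exp(z)*sin(z) and Q(z) = z^2 - 4*I*z/3 - 13/9, each pole is simple, so Res(f, z₀) = P(z₀)/Q'(z₀) with Q'(z) = 2*z - 4*I/3.
  Res(f, -1 + 2*I/3) = P(-1 + 2*I/3)/Q'(-1 + 2*I/3) = (-exp(-1 + 2*I/3)*sin(1 - 2*I/3))/(-2) = exp(-1 + 2*I/3)*sin(1 - 2*I/3)/2
  Res(f, 1 + 2*I/3) = P(1 + 2*I/3)/Q'(1 + 2*I/3) = (exp(1 + 2*I/3)*sin(1 + 2*I/3))/(2) = exp(1 + 2*I/3)*sin(1 + 2*I/3)/2

Sum of residues inside C: exp(-1 + 2*I/3)*sin(1 - 2*I/3)/2 + exp(1 + 2*I/3)*sin(1 + 2*I/3)/2
∮_C f(z) dz = 2πi · (exp(-1 + 2*I/3)*sin(1 - 2*I/3)/2 + exp(1 + 2*I/3)*sin(1 + 2*I/3)/2) = I*pi*exp(-1 + 2*I/3)*sin(1 - 2*I/3) + I*pi*exp(1 + 2*I/3)*sin(1 + 2*I/3)

Final answer: I*pi*exp(-1 + 2*I/3)*sin(1 - 2*I/3) + I*pi*exp(1 + 2*I/3)*sin(1 + 2*I/3)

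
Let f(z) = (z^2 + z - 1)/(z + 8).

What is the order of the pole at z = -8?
Factor the denominator:
  z + 8 = (z + 8)

The numerator P(z) = z^2 + z - 1 has P(-8) = 55 ≠ 0, so no factor of (z + 8) cancels.
Near z = -8 we can therefore write f(z) = g(z)/(z + 8) with g analytic at -8 and g(-8) ≠ 0 (g is just the numerator).

Hence z = -8 is a pole of order 1.

Final answer: 1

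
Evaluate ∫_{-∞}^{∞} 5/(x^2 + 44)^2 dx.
Let f(z) = 5/(z^2 + 44)^2. The denominator has no real zeros and deg Q - deg P = 4 ≥ 2, so the integral of f over the upper semicircle |z| = R tends to 0 as R → ∞. Closing the contour in the upper half-plane,
  ∫_{-∞}^{∞} f(x) dx = 2πi · Σ Res(f, z_k)  over the poles with Im z_k > 0.

Zeros of the denominator: z^2 + 44 = 0 gives z = ±2*sqrt(11)*I.
Upper half-plane: z = 2*sqrt(11)*I (a pole of order 2).

Write f(z) = g(z)/(z - 2*sqrt(11)*I)^2 with g(z) = 5/(z + 2*sqrt(11)*I)^2. For a double pole, Res(f, z₀) = g'(z₀):
  g'(z) = -10/(z + 2*sqrt(11)*I)^3
  Res(f, 2*sqrt(11)*I) = g'(2*sqrt(11)*I) = -5*sqrt(11)*I/3872

∫_{-∞}^{∞} f(x) dx = 2πi · (-5*sqrt(11)*I/3872) = 5*sqrt(11)*pi/1936

Final answer: 5*sqrt(11)*pi/1936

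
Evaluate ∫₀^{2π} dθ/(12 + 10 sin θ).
Call the integral J. The integrand is 2π-periodic and we integrate over a full period, so shifting θ does not change the value (θ → θ + π/2 turns sin θ into cos θ). Hence
  J = ∫₀^{2π} dθ/(12 + 10 cos θ).
Put z = e^{iθ}: then cos θ = (z + 1/z)/2, dθ = dz/(iz), and z runs once counterclockwise around |z| = 1:
  J = ∮_{|z|=1} 1/(12 + 10*(z + 1/z)/2) · dz/(iz) = (2/i) ∮_{|z|=1} dz/(10*z^2 + 24*z + 10).
The roots of 10*z^2 + 24*z + 10 are z = (-12 ± sqrt(12^2 - 10^2))/10, with sqrt(44) = 2*sqrt(11); their product is 1, so only z₊ = -6/5 + sqrt(11)/5 lies inside the unit circle (z₋ = -6/5 - sqrt(11)/5 lies outside).
z₊ is a simple zero of q(z) = 10*z^2 + 24*z + 10, so Res(1/q, z₊) = 1/q'(z₊) with q'(z) = 20*z + 24; and q'(z₊) = 10*(z₊ - z₋) = 4*sqrt(11).
Therefore J = (2/i) · 2πi · 1/(4*sqrt(11)) = 2*pi/(2*sqrt(11)) = sqrt(11)*pi/11

Final answer: sqrt(11)*pi/11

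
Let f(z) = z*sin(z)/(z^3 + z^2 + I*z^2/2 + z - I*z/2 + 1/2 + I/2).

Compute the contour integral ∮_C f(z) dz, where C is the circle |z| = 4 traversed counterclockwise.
pi*(8/15 - 4*I/15)*sinh(1/2) + pi*(-4/15 + 8*I/15)*sinh(1) + pi*(4/5 + 4*I/5)*sin(1 + I)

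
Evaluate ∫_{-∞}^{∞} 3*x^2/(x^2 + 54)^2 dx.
Let f(z) = 3*z^2/(z^2 + 54)^2. The denominator has no real zeros and deg Q - deg P = 2 ≥ 2, so the integral of f over the upper semicircle |z| = R tends to 0 as R → ∞. Closing the contour in the upper half-plane,
  ∫_{-∞}^{∞} f(x) dx = 2πi · Σ Res(f, z_k)  over the poles with Im z_k > 0.

Zeros of the denominator: z^2 + 54 = 0 gives z = ±3*sqrt(6)*I.
Upper half-plane: z = 3*sqrt(6)*I (a pole of order 2).

Write f(z) = g(z)/(z - 3*sqrt(6)*I)^2 with g(z) = 3*z^2/(z + 3*sqrt(6)*I)^2. For a double pole, Res(f, z₀) = g'(z₀):
  g'(z) = 18*sqrt(6)*I*z/(z + 3*sqrt(6)*I)^3
  Res(f, 3*sqrt(6)*I) = g'(3*sqrt(6)*I) = -sqrt(6)*I/24

∫_{-∞}^{∞} f(x) dx = 2πi · (-sqrt(6)*I/24) = sqrt(6)*pi/12

Final answer: sqrt(6)*pi/12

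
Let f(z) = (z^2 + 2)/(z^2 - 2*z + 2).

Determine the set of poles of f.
The singularities of f are the zeros of the denominator. Factoring,
  z^2 - 2*z + 2 = (z - 1 + I)*(z - 1 - I)
so the candidates are z = 1 - I, z = 1 + I.

Check the numerator P(z) = z^2 + 2 at each one:
  P(1 - I) = 2 - 2*I ≠ 0, so z = 1 - I is a (simple) pole.
  P(1 + I) = 2 + 2*I ≠ 0, so z = 1 + I is a (simple) pole.

Poles of f: {1 - I, 1 + I}

Final answer: {1 - I, 1 + I}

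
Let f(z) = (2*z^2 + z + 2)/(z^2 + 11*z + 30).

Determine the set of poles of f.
The singularities of f are the zeros of the denominator. Factoring,
  z^2 + 11*z + 30 = (z + 6)*(z + 5)
so the candidates are z = -6, z = -5.

Check the numerator P(z) = 2*z^2 + z + 2 at each one:
  P(-6) = 68 ≠ 0, so z = -6 is a (simple) pole.
  P(-5) = 47 ≠ 0, so z = -5 is a (simple) pole.

Poles of f: {-6, -5}

Final answer: {-6, -5}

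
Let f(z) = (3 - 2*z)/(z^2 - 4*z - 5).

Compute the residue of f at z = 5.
Write f(z) = P(z)/Q(z) with P(z) = 3 - 2*z and Q(z) = z^2 - 4*z - 5.
The denominator factors as Q(z) = (z - 5)*(z + 1), so z = 5 is a simple zero of Q and P is analytic there; z = 5 is therefore a simple pole and
  Res(f, z₀) = P(z₀)/Q'(z₀).

Q'(z) = 2*z - 4, so Q'(5) = 6.
P(5) = -7.

Res(f, 5) = (-7)/(6) = -7/6

Final answer: -7/6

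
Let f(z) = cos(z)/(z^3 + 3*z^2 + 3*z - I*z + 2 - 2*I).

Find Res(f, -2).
Write f(z) = P(z)/Q(z) with P(z) = cos(z) and Q(z) = z^3 + 3*z^2 + 3*z - I*z + 2 - 2*I.
The denominator factors as Q(z) = (z + 2)*(z - I)*(z + 1 + I), so z = -2 is a simple zero of Q and P is analytic there; z = -2 is therefore a simple pole and
  Res(f, z₀) = P(z₀)/Q'(z₀).

Q'(z) = 3*z^2 + 6*z + 3 - I, so Q'(-2) = 3 - I.
P(-2) = cos(2).

Res(f, -2) = (cos(2))/(3 - I) = (3/10 + I/10)*cos(2)

Final answer: (3/10 + I/10)*cos(2)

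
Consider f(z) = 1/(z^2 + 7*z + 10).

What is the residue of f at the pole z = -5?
-1/3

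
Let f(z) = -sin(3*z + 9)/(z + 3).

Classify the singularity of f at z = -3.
removable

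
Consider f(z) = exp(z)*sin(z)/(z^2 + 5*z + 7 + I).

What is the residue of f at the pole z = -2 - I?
Write f(z) = P(z)/Q(z) with P(z) = exp(z)*sin(z) and Q(z) = z^2 + 5*z + 7 + I.
The denominator factors as Q(z) = (z + 2 + I)*(z + 3 - I), so z = -2 - I is a simple zero of Q and P is analytic there; z = -2 - I is therefore a simple pole and
  Res(f, z₀) = P(z₀)/Q'(z₀).

Q'(z) = 2*z + 5, so Q'(-2 - I) = 1 - 2*I.
P(-2 - I) = -exp(-2 - I)*sin(2 + I).

Res(f, -2 - I) = (-exp(-2 - I)*sin(2 + I))/(1 - 2*I) = (-1/5 - 2*I/5)*exp(-2 - I)*sin(2 + I)

Final answer: (-1/5 - 2*I/5)*exp(-2 - I)*sin(2 + I)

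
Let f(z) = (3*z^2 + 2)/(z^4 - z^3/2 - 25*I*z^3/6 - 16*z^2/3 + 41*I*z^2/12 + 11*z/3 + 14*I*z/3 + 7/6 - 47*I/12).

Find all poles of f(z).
The singularities of f are the zeros of the denominator. Factoring,
  z^4 - z^3/2 - 25*I*z^3/6 - 16*z^2/3 + 41*I*z^2/12 + 11*z/3 + 14*I*z/3 + 7/6 - 47*I/12 = (z - 1 - 2*I/3)*(z + 1 - I/2)*(z + 1/2 - 3*I)*(z - 1)
so the candidates are z = 1 + 2*I/3, z = -1 + I/2, z = -1/2 + 3*I, z = 1.

Check the numerator P(z) = 3*z^2 + 2 at each one:
  P(1 + 2*I/3) = 11/3 + 4*I ≠ 0, so z = 1 + 2*I/3 is a (simple) pole.
  P(-1 + I/2) = 17/4 - 3*I ≠ 0, so z = -1 + I/2 is a (simple) pole.
  P(-1/2 + 3*I) = -97/4 - 9*I ≠ 0, so z = -1/2 + 3*I is a (simple) pole.
  P(1) = 5 ≠ 0, so z = 1 is a (simple) pole.

Poles of f: {-1 + I/2, -1/2 + 3*I, 1, 1 + 2*I/3}

Final answer: {-1 + I/2, -1/2 + 3*I, 1, 1 + 2*I/3}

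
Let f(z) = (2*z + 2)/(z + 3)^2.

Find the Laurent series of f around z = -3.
Put w = z - (-3), i.e. z = w - 3. The denominator is w^2, so it suffices to rewrite the numerator in powers of w.

P(z) = 2*z + 2
P(w - 3) = -4 + 2*w

Dividing each term by w^2:
  f = -4/w^2 + 2/w

Substituting back w = z + 3:
  f(z) = -4/(z + 3)^2 + 2/(z + 3)

The series is finite because the numerator is a polynomial; the negative powers form the principal part, and the coefficient of 1/(z + 3) gives Res(f, -3) = 2.

Final answer: -4/(z + 3)^2 + 2/(z + 3)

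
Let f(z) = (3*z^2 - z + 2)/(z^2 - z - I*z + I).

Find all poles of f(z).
The singularities of f are the zeros of the denominator. Factoring,
  z^2 - z - I*z + I = (z - 1)*(z - I)
so the candidates are z = 1, z = I.

Check the numerator P(z) = 3*z^2 - z + 2 at each one:
  P(1) = 4 ≠ 0, so z = 1 is a (simple) pole.
  P(I) = -1 - I ≠ 0, so z = I is a (simple) pole.

Poles of f: {I, 1}

Final answer: {I, 1}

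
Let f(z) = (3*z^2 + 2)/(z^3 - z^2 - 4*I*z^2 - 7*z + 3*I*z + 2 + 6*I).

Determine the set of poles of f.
{-1 + I, 2*I, 2 + I}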